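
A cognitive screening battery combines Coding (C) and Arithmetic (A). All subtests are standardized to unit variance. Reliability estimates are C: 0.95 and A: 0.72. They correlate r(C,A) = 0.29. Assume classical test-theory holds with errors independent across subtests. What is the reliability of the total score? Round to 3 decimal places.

0.872

Var(C+A) = 2 + 2·[0.29] = 2 + 0.58 = 2.58.
Because errors are independent across components, Cov(Tᵢ,Tⱼ) = Cov(Xᵢ,Xⱼ); the off-diagonal part of the true-score variance is the same as above.
True-score variance = [0.95 + 0.72] + 0.58 = 1.67 + 0.58 = 2.25.
Reliability = 2.25 / 2.58 = 0.872.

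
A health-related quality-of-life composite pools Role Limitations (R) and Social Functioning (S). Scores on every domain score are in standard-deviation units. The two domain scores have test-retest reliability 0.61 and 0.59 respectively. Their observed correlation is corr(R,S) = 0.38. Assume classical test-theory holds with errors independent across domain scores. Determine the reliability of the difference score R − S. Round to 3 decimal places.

Var(R−S) = 1 + 1 − 2·0.38 = 2 − 0.76 = 1.24.
With uncorrelated errors the cross-covariances are all true-score covariance, so they carry over unchanged; only the diagonal terms shrink to ρᵢσᵢ².
True-score variance = [0.61 + 0.59] − 0.76 = 1.2 − 0.76 = 0.44.
Reliability = 0.44 / 1.24 = 0.355.

0.355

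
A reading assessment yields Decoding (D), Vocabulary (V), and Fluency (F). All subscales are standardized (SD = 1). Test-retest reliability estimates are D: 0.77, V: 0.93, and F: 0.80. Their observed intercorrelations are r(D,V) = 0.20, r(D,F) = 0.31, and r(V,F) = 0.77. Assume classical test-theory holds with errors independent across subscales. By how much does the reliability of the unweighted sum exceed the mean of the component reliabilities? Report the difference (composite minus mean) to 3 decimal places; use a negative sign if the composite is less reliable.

0.077

Var(sum) = 3 + 2.56 = 5.56; true-score variance = 2.5 + 2.56 = 5.06; composite reliability = 0.9101.
Mean component reliability = 0.8333.
Difference = 0.9101 − 0.8333 = 0.077.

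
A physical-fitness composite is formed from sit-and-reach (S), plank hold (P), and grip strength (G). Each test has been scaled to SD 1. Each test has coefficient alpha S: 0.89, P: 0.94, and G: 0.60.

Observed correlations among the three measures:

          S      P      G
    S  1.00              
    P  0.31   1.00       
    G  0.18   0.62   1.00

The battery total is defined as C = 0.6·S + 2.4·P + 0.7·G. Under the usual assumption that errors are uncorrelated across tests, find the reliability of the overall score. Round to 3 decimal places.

0.940

Var(C) = 0.6² + 2.4² + 0.7² + 2·[1.44·0.31 + 0.42·0.18 + 1.68·0.62] = 6.61 + 3.1272 = 9.7372.
Because errors are independent across components, Cov(Tᵢ,Tⱼ) = Cov(Xᵢ,Xⱼ); the off-diagonal part of the true-score variance is the same as above.
True-score variance = [0.6²·0.89 + 2.4²·0.94 + 0.7²·0.60] + 3.1272 = 6.0288 + 3.1272 = 9.156.
Reliability = 9.156 / 9.7372 = 0.940.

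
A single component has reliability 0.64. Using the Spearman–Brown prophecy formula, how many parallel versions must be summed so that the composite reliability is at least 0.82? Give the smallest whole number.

k ≥ ρ*(1−ρ₁)/(ρ₁(1−ρ*)) = 0.82·0.36 / (0.64·0.18) = 2.562.
Smallest integer k = 3.

3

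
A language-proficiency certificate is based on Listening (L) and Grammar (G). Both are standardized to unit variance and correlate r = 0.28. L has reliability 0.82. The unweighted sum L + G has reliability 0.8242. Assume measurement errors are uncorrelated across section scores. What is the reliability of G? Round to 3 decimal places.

0.730

Var(L+G) = 2 + 2·0.28 = 2.560.
True-score variance = ρ_L + ρ_G + 2·0.28, so 0.8242 = (0.82 + ρ_G + 0.56) / 2.560.
ρ_G = 0.8242·2.560 − 0.82 − 0.56 = 0.730.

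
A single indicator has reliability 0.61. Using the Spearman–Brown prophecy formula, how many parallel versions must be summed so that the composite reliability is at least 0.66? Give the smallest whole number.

2

k ≥ ρ*(1−ρ₁)/(ρ₁(1−ρ*)) = 0.66·0.39 / (0.61·0.34) = 1.241.
Smallest integer k = 2.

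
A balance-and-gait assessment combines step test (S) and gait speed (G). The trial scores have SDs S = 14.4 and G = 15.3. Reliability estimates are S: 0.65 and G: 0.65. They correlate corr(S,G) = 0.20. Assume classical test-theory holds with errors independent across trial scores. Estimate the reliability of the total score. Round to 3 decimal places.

Var(S+G) = 14.4² + 15.3² + 2·[14.4·15.3·0.20] = 441.45 + 88.128 = 529.578.
Because errors are independent across components, Cov(Tᵢ,Tⱼ) = Cov(Xᵢ,Xⱼ); the off-diagonal part of the true-score variance is the same as above.
True-score variance = [14.4²·0.65 + 15.3²·0.65] + 88.128 = 286.943 + 88.128 = 375.071.
Reliability = 375.071 / 529.578 = 0.708.

0.708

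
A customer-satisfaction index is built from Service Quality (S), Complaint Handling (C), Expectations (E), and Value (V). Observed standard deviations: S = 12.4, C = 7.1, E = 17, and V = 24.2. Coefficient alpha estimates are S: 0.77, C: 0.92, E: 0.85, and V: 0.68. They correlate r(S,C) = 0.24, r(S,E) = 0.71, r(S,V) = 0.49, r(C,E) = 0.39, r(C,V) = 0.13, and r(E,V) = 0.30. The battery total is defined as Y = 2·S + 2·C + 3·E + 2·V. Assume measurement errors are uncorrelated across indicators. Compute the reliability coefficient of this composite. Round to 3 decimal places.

0.883

Var(Y) = 2²·12.4² + 2²·7.1² + 3²·17² + 2²·24.2² + 2·[4·12.4·7.1·0.24 + 6·12.4·17·0.71 + 4·12.4·24.2·0.49 + 6·7.1·17·0.39 + 4·7.1·24.2·0.13 + 6·17·24.2·0.30] = 5760.24 + 5365.98 = 11126.2.
Because errors are independent across components, Cov(Tᵢ,Tⱼ) = Cov(Xᵢ,Xⱼ); the off-diagonal part of the true-score variance is the same as above.
True-score variance = [2²·12.4²·0.77 + 2²·7.1²·0.92 + 3²·17²·0.85 + 2²·24.2²·0.68] + 5365.98 = 4462.88 + 5365.98 = 9828.86.
Reliability = 9828.86 / 11126.2 = 0.883.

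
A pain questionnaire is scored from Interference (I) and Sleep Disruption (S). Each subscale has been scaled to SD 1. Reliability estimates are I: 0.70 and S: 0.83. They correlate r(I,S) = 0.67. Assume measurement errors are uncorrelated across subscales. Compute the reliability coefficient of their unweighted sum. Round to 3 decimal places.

0.859

Var(I+S) = 2 + 2·[0.67] = 2 + 1.34 = 3.34.
Under uncorrelated errors the observed covariances equal the true-score covariances, so only the own-variance terms attenuate.
True-score variance = [0.70 + 0.83] + 1.34 = 1.53 + 1.34 = 2.87.
Reliability = 2.87 / 3.34 = 0.859.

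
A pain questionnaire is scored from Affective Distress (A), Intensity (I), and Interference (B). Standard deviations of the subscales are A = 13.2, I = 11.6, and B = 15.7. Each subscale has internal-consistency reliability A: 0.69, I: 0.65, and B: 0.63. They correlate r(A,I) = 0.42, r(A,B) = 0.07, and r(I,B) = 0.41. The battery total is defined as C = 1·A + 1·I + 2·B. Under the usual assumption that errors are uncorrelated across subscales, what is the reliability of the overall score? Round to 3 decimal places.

Var(C) = 13.2² + 11.6² + 2²·15.7² + 2·[13.2·11.6·0.42 + 2·13.2·15.7·0.07 + 2·11.6·15.7·0.41] = 1294.76 + 485.325 = 1780.08.
Under uncorrelated errors the observed covariances equal the true-score covariances, so only the own-variance terms attenuate.
True-score variance = [13.2²·0.69 + 11.6²·0.65 + 2²·15.7²·0.63] + 485.325 = 828.844 + 485.325 = 1314.17.
Reliability = 1314.17 / 1780.08 = 0.738.

0.738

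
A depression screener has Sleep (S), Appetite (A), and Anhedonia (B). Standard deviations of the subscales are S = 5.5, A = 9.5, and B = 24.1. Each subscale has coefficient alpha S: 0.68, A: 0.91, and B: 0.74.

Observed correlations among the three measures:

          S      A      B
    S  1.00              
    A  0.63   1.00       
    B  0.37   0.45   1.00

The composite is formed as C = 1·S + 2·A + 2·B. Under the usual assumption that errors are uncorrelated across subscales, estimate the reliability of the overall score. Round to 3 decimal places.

Var(C) = 5.5² + 2²·9.5² + 2²·24.1² + 2·[2·5.5·9.5·0.63 + 2·5.5·24.1·0.37 + 4·9.5·24.1·0.45] = 2714.49 + 1152.06 = 3866.55.
Under uncorrelated errors the observed covariances equal the true-score covariances, so only the own-variance terms attenuate.
True-score variance = [5.5²·0.68 + 2²·9.5²·0.91 + 2²·24.1²·0.74] + 1152.06 = 2068.28 + 1152.06 = 3220.34.
Reliability = 3220.34 / 3866.55 = 0.833.

0.833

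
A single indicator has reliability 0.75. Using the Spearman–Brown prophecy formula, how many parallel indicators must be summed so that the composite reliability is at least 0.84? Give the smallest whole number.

k ≥ ρ*(1−ρ₁)/(ρ₁(1−ρ*)) = 0.84·0.25 / (0.75·0.16) = 1.750.
Smallest integer k = 2.

2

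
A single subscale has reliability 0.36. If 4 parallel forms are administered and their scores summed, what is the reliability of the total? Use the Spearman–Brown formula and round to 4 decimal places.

0.6923

ρ_k = kρ / (1 + (k−1)ρ) = 4·0.36 / (1 + 3·0.36) = 1.440 / 2.080 = 0.6923.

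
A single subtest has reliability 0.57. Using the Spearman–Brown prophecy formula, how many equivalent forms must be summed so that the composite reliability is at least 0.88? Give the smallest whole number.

6

k ≥ ρ*(1−ρ₁)/(ρ₁(1−ρ*)) = 0.88·0.43 / (0.57·0.12) = 5.532.
Smallest integer k = 6.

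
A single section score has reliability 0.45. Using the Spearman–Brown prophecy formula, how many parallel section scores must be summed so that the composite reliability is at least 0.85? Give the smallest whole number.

7

k ≥ ρ*(1−ρ₁)/(ρ₁(1−ρ*)) = 0.85·0.55 / (0.45·0.15) = 6.926.
Smallest integer k = 7.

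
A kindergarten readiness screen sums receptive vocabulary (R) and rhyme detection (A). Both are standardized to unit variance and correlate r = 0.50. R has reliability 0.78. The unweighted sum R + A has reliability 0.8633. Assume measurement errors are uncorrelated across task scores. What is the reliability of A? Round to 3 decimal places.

0.810

Var(R+A) = 2 + 2·0.50 = 3.000.
True-score variance = ρ_R + ρ_A + 2·0.50, so 0.8633 = (0.78 + ρ_A + 1.00) / 3.000.
ρ_A = 0.8633·3.000 − 0.78 − 1.00 = 0.810.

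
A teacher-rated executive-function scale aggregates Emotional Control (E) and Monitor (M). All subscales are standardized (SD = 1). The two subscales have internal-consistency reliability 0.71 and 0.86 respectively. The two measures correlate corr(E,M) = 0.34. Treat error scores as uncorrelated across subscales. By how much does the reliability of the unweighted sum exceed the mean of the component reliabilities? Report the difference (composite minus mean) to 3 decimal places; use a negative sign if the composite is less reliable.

0.055

Var(sum) = 2 + 0.68 = 2.68; true-score variance = 1.57 + 0.68 = 2.25; composite reliability = 0.8396.
Mean component reliability = 0.7850.
Difference = 0.8396 − 0.7850 = 0.055.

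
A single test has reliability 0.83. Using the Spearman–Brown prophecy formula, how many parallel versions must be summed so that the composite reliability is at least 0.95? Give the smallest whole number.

k ≥ ρ*(1−ρ₁)/(ρ₁(1−ρ*)) = 0.95·0.17 / (0.83·0.05) = 3.892.
Smallest integer k = 4.

4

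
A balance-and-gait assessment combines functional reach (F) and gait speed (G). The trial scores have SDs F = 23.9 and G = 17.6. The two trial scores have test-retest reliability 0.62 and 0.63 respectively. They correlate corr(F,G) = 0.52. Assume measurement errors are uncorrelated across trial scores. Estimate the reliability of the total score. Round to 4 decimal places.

Var(F+G) = 23.9² + 17.6² + 2·[23.9·17.6·0.52] = 880.97 + 437.466 = 1318.44.
Under uncorrelated errors the observed covariances equal the true-score covariances, so only the own-variance terms attenuate.
True-score variance = [23.9²·0.62 + 17.6²·0.63] + 437.466 = 549.299 + 437.466 = 986.765.
Reliability = 986.765 / 1318.44 = 0.7484.

0.7484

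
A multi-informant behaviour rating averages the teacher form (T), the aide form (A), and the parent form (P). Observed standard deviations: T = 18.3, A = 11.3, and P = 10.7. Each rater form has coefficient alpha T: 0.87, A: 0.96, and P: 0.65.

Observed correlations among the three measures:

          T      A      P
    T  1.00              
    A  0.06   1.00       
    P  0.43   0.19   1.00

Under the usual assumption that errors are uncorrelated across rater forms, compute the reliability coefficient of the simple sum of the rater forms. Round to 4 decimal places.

0.8913

Var(T+A+P) = 18.3² + 11.3² + 10.7² + 2·[18.3·11.3·0.06 + 18.3·10.7·0.43 + 11.3·10.7·0.19] = 577.07 + 239.157 = 816.227.
Because errors are independent across components, Cov(Tᵢ,Tⱼ) = Cov(Xᵢ,Xⱼ); the off-diagonal part of the true-score variance is the same as above.
True-score variance = [18.3²·0.87 + 11.3²·0.96 + 10.7²·0.65] + 239.157 = 488.355 + 239.157 = 727.512.
Reliability = 727.512 / 816.227 = 0.8913.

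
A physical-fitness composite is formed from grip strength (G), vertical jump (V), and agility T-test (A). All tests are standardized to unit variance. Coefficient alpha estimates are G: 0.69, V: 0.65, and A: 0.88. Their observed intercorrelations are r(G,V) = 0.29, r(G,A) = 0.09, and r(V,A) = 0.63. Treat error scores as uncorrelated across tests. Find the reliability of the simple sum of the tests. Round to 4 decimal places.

0.8446

Var(G+V+A) = 3 + 2·[0.29 + 0.09 + 0.63] = 3 + 2.02 = 5.02.
Because errors are independent across components, Cov(Tᵢ,Tⱼ) = Cov(Xᵢ,Xⱼ); the off-diagonal part of the true-score variance is the same as above.
True-score variance = [0.69 + 0.65 + 0.88] + 2.02 = 2.22 + 2.02 = 4.24.
Reliability = 4.24 / 5.02 = 0.8446.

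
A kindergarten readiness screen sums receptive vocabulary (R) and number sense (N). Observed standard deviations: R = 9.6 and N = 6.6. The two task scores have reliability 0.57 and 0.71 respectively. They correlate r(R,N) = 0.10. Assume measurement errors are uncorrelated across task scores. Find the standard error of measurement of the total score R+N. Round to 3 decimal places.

7.229

Var(total) = 135.72 + 12.672 = 148.392.
True-score variance = 83.4588 + 12.672 = 96.1308, so reliability = 0.6478.
Error variance = 148.392 − 96.1308 = 52.2612; SEM = √52.2612 = 7.229.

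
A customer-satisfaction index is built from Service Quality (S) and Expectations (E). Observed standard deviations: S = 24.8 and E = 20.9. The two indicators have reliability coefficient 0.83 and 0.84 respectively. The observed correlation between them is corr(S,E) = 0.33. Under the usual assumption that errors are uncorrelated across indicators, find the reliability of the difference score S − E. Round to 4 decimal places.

Var(S−E) = 24.8² + 20.9² − 2·24.8·20.9·0.33 = 1051.85 − 342.091 = 709.759.
With uncorrelated errors the cross-covariances are all true-score covariance, so they carry over unchanged; only the diagonal terms shrink to ρᵢσᵢ².
True-score variance = [24.8²·0.83 + 20.9²·0.84] − 342.091 = 877.404 − 342.091 = 535.312.
Reliability = 535.312 / 709.759 = 0.7542.

0.7542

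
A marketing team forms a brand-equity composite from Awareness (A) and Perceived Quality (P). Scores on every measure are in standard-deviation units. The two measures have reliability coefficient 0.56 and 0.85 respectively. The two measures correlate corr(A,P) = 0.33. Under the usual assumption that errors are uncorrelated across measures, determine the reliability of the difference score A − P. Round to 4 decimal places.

Var(A−P) = 1 + 1 − 2·0.33 = 2 − 0.66 = 1.34.
Because errors are independent across components, Cov(Tᵢ,Tⱼ) = Cov(Xᵢ,Xⱼ); the off-diagonal part of the true-score variance is the same as above.
True-score variance = [0.56 + 0.85] − 0.66 = 1.41 − 0.66 = 0.75.
Reliability = 0.75 / 1.34 = 0.5597.

0.5597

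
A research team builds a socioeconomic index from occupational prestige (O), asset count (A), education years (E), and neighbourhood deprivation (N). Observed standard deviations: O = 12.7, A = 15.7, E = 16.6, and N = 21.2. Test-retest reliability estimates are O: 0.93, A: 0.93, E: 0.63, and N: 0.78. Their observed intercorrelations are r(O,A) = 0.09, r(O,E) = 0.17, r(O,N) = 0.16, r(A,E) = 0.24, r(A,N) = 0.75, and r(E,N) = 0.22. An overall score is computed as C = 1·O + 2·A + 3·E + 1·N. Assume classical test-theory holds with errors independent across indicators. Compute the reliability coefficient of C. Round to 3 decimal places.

Var(C) = 12.7² + 2²·15.7² + 3²·16.6² + 21.2² + 2·[2·12.7·15.7·0.09 + 3·12.7·16.6·0.17 + 12.7·21.2·0.16 + 6·15.7·16.6·0.24 + 2·15.7·21.2·0.75 + 3·16.6·21.2·0.22] = 4076.73 + 2586.61 = 6663.34.
With uncorrelated errors the cross-covariances are all true-score covariance, so they carry over unchanged; only the diagonal terms shrink to ρᵢσᵢ².
True-score variance = [12.7²·0.93 + 2²·15.7²·0.93 + 3²·16.6²·0.63 + 21.2²·0.78] + 2586.61 = 2979.93 + 2586.61 = 5566.54.
Reliability = 5566.54 / 6663.34 = 0.835.

0.835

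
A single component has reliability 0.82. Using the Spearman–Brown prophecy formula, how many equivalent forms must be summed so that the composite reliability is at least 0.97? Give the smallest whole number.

8

k ≥ ρ*(1−ρ₁)/(ρ₁(1−ρ*)) = 0.97·0.18 / (0.82·0.03) = 7.098.
Smallest integer k = 8.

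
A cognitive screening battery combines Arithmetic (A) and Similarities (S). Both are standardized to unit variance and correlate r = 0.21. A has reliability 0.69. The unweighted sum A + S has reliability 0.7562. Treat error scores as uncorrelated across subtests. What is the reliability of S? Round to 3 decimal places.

Var(A+S) = 2 + 2·0.21 = 2.420.
True-score variance = ρ_A + ρ_S + 2·0.21, so 0.7562 = (0.69 + ρ_S + 0.42) / 2.420.
ρ_S = 0.7562·2.420 − 0.69 − 0.42 = 0.720.

0.720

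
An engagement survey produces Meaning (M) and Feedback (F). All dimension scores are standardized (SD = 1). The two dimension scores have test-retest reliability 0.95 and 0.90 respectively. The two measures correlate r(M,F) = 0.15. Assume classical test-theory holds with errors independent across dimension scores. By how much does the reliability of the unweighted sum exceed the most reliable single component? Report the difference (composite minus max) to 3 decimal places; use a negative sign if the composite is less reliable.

Var(sum) = 2 + 0.3 = 2.3; true-score variance = 1.85 + 0.3 = 2.15; composite reliability = 0.9348.
Max component reliability = 0.9500.
Difference = 0.9348 − 0.9500 = -0.015.

-0.015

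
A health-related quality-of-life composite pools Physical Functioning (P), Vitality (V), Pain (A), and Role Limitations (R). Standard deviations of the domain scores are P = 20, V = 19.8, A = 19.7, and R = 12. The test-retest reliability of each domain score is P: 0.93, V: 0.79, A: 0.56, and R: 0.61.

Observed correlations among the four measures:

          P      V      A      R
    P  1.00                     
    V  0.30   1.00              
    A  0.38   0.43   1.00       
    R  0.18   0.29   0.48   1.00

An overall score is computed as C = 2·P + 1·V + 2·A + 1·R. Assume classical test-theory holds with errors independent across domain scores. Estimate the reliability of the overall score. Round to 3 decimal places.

Var(C) = 2²·20² + 19.8² + 2²·19.7² + 12² + 2·[2·20·19.8·0.30 + 4·20·19.7·0.38 + 2·20·12·0.18 + 2·19.8·19.7·0.43 + 19.8·12·0.29 + 2·19.7·12·0.48] = 3688.4 + 3108.36 = 6796.76.
Because errors are independent across components, Cov(Tᵢ,Tⱼ) = Cov(Xᵢ,Xⱼ); the off-diagonal part of the true-score variance is the same as above.
True-score variance = [2²·20²·0.93 + 19.8²·0.79 + 2²·19.7²·0.56 + 12²·0.61] + 3108.36 = 2754.87 + 3108.36 = 5863.23.
Reliability = 5863.23 / 6796.76 = 0.863.

0.863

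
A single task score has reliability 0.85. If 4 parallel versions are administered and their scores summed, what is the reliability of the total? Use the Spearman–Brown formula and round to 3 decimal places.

0.958

ρ_k = kρ / (1 + (k−1)ρ) = 4·0.85 / (1 + 3·0.85) = 3.400 / 3.550 = 0.958.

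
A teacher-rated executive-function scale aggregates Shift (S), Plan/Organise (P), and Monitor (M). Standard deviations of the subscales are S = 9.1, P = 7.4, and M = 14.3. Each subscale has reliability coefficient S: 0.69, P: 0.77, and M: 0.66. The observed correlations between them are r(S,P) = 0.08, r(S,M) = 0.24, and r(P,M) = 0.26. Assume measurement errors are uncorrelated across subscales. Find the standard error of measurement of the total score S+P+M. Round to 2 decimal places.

10.38

Var(total) = 342.06 + 128.263 = 470.323.
True-score variance = 234.267 + 128.263 = 362.531, so reliability = 0.7708.
Error variance = 470.323 − 362.531 = 107.793; SEM = √107.793 = 10.38.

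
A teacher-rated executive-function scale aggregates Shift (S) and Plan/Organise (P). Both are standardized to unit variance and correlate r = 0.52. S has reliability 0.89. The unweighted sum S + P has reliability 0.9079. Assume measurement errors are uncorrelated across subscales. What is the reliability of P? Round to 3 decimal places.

0.830

Var(S+P) = 2 + 2·0.52 = 3.040.
True-score variance = ρ_S + ρ_P + 2·0.52, so 0.9079 = (0.89 + ρ_P + 1.04) / 3.040.
ρ_P = 0.9079·3.040 − 0.89 − 1.04 = 0.830.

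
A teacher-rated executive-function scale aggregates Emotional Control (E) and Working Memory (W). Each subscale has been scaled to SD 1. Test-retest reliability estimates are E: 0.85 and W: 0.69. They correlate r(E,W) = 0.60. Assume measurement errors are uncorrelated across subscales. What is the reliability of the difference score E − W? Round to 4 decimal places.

Var(E−W) = 1 + 1 − 2·0.60 = 2 − 1.2 = 0.8.
Because errors are independent across components, Cov(Tᵢ,Tⱼ) = Cov(Xᵢ,Xⱼ); the off-diagonal part of the true-score variance is the same as above.
True-score variance = [0.85 + 0.69] − 1.2 = 1.54 − 1.2 = 0.34.
Reliability = 0.34 / 0.8 = 0.4250.

0.4250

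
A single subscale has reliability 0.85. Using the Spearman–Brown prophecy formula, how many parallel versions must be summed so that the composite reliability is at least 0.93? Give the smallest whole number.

3

k ≥ ρ*(1−ρ₁)/(ρ₁(1−ρ*)) = 0.93·0.15 / (0.85·0.07) = 2.345.
Smallest integer k = 3.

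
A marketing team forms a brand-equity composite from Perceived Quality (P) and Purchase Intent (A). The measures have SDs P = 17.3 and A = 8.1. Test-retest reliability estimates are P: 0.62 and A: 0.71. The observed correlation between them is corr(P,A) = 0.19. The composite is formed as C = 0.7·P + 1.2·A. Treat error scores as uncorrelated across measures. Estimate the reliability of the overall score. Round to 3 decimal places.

Var(C) = 0.7²·17.3² + 1.2²·8.1² + 2·[0.84·17.3·8.1·0.19] = 241.13 + 44.7295 = 285.86.
Under uncorrelated errors the observed covariances equal the true-score covariances, so only the own-variance terms attenuate.
True-score variance = [0.7²·17.3²·0.62 + 1.2²·8.1²·0.71] + 44.7295 = 158.004 + 44.7295 = 202.733.
Reliability = 202.733 / 285.86 = 0.709.

0.709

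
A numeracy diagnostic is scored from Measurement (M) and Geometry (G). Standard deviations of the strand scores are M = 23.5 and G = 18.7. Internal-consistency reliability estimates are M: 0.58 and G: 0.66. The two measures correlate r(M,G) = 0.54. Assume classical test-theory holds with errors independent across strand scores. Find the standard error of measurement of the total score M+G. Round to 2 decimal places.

Var(total) = 901.94 + 474.606 = 1376.55.
True-score variance = 551.1 + 474.606 = 1025.71, so reliability = 0.7451.
Error variance = 1376.55 − 1025.71 = 350.84; SEM = √350.84 = 18.73.

18.73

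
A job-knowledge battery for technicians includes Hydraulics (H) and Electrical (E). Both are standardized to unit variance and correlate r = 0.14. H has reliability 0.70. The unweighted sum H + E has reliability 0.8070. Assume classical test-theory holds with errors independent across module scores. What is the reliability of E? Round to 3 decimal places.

0.860

Var(H+E) = 2 + 2·0.14 = 2.280.
True-score variance = ρ_H + ρ_E + 2·0.14, so 0.8070 = (0.70 + ρ_E + 0.28) / 2.280.
ρ_E = 0.8070·2.280 − 0.70 − 0.28 = 0.860.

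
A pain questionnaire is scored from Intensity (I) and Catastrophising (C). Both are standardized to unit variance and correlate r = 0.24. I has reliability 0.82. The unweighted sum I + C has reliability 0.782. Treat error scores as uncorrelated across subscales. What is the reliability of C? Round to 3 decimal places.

Var(I+C) = 2 + 2·0.24 = 2.480.
True-score variance = ρ_I + ρ_C + 2·0.24, so 0.782 = (0.82 + ρ_C + 0.48) / 2.480.
ρ_C = 0.782·2.480 − 0.82 − 0.48 = 0.639.

0.639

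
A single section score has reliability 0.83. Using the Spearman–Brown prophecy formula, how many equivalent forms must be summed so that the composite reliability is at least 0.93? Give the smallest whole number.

k ≥ ρ*(1−ρ₁)/(ρ₁(1−ρ*)) = 0.93·0.17 / (0.83·0.07) = 2.721.
Smallest integer k = 3.

3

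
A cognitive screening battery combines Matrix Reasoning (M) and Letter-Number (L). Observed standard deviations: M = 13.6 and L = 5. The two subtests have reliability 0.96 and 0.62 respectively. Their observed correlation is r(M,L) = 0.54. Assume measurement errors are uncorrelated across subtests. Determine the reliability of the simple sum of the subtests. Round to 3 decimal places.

Var(M+L) = 13.6² + 5² + 2·[13.6·5·0.54] = 209.96 + 73.44 = 283.4.
Because errors are independent across components, Cov(Tᵢ,Tⱼ) = Cov(Xᵢ,Xⱼ); the off-diagonal part of the true-score variance is the same as above.
True-score variance = [13.6²·0.96 + 5²·0.62] + 73.44 = 193.062 + 73.44 = 266.502.
Reliability = 266.502 / 283.4 = 0.940.

0.940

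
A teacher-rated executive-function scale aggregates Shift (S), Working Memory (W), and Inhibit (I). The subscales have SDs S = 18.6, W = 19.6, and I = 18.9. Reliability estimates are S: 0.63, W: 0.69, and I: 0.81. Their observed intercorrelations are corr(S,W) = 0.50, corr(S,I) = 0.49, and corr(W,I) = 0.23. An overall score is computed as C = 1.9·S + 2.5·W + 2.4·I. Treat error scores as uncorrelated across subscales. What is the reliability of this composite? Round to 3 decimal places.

0.841

Var(C) = 1.9²·18.6² + 2.5²·19.6² + 2.4²·18.9² + 2·[4.75·18.6·19.6·0.50 + 4.56·18.6·18.9·0.49 + 6·19.6·18.9·0.23] = 5707.45 + 4325.04 = 10032.5.
Because errors are independent across components, Cov(Tᵢ,Tⱼ) = Cov(Xᵢ,Xⱼ); the off-diagonal part of the true-score variance is the same as above.
True-score variance = [1.9²·18.6²·0.63 + 2.5²·19.6²·0.69 + 2.4²·18.9²·0.81] + 4325.04 = 4110.11 + 4325.04 = 8435.14.
Reliability = 8435.14 / 10032.5 = 0.841.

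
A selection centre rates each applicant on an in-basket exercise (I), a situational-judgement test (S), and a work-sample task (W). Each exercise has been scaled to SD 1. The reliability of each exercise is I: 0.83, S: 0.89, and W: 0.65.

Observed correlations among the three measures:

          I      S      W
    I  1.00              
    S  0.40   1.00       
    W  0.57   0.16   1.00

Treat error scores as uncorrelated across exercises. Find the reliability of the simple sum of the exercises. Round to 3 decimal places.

Var(I+S+W) = 3 + 2·[0.40 + 0.57 + 0.16] = 3 + 2.26 = 5.26.
Under uncorrelated errors the observed covariances equal the true-score covariances, so only the own-variance terms attenuate.
True-score variance = [0.83 + 0.89 + 0.65] + 2.26 = 2.37 + 2.26 = 4.63.
Reliability = 4.63 / 5.26 = 0.880.

0.880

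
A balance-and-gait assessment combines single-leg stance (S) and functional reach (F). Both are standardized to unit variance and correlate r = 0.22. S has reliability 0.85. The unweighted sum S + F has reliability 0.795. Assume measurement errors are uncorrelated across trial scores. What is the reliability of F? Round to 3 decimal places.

0.650

Var(S+F) = 2 + 2·0.22 = 2.440.
True-score variance = ρ_S + ρ_F + 2·0.22, so 0.795 = (0.85 + ρ_F + 0.44) / 2.440.
ρ_F = 0.795·2.440 − 0.85 − 0.44 = 0.650.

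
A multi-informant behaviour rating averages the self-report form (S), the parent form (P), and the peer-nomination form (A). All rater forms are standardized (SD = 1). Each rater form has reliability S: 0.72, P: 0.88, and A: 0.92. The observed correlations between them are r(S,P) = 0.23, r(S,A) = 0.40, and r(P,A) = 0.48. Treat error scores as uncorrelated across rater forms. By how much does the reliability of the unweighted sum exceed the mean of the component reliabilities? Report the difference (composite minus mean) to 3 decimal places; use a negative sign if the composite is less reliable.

0.068

Var(sum) = 3 + 2.22 = 5.22; true-score variance = 2.52 + 2.22 = 4.74; composite reliability = 0.9080.
Mean component reliability = 0.8400.
Difference = 0.9080 − 0.8400 = 0.068.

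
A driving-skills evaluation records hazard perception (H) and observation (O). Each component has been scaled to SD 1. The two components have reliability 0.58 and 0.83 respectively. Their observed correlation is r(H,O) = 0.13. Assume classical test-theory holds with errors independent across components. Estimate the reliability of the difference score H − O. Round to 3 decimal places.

Var(H−O) = 1 + 1 − 2·0.13 = 2 − 0.26 = 1.74.
Under uncorrelated errors the observed covariances equal the true-score covariances, so only the own-variance terms attenuate.
True-score variance = [0.58 + 0.83] − 0.26 = 1.41 − 0.26 = 1.15.
Reliability = 1.15 / 1.74 = 0.661.

0.661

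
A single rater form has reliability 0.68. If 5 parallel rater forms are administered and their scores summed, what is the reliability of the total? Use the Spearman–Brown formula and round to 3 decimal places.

ρ_k = kρ / (1 + (k−1)ρ) = 5·0.68 / (1 + 4·0.68) = 3.400 / 3.720 = 0.914.

0.914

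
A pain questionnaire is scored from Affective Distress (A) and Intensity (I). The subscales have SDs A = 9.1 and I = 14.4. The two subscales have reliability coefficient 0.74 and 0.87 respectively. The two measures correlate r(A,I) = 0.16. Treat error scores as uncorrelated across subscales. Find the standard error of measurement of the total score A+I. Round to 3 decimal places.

Var(total) = 290.17 + 41.9328 = 332.103.
True-score variance = 241.683 + 41.9328 = 283.615, so reliability = 0.8540.
Error variance = 332.103 − 283.615 = 48.4874; SEM = √48.4874 = 6.963.

6.963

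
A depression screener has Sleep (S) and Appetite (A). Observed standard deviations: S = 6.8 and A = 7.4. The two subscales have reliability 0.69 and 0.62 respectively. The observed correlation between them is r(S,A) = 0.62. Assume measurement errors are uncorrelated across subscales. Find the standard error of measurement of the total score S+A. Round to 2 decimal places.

Var(total) = 101 + 62.3968 = 163.397.
True-score variance = 65.8568 + 62.3968 = 128.254, so reliability = 0.7849.
Error variance = 163.397 − 128.254 = 35.1432; SEM = √35.1432 = 5.93.

5.93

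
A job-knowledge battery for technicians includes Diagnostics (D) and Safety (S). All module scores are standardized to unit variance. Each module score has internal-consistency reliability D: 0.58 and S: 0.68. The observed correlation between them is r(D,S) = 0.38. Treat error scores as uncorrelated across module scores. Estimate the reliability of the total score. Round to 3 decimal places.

Var(D+S) = 2 + 2·[0.38] = 2 + 0.76 = 2.76.
Because errors are independent across components, Cov(Tᵢ,Tⱼ) = Cov(Xᵢ,Xⱼ); the off-diagonal part of the true-score variance is the same as above.
True-score variance = [0.58 + 0.68] + 0.76 = 1.26 + 0.76 = 2.02.
Reliability = 2.02 / 2.76 = 0.732.

0.732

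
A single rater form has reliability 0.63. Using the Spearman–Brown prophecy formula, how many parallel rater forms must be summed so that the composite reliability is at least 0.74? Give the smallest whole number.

2

k ≥ ρ*(1−ρ₁)/(ρ₁(1−ρ*)) = 0.74·0.37 / (0.63·0.26) = 1.672.
Smallest integer k = 2.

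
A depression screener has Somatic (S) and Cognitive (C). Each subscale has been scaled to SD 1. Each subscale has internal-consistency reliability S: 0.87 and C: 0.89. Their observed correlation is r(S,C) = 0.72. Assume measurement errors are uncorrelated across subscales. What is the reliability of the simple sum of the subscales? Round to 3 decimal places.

0.930

Var(S+C) = 2 + 2·[0.72] = 2 + 1.44 = 3.44.
With uncorrelated errors the cross-covariances are all true-score covariance, so they carry over unchanged; only the diagonal terms shrink to ρᵢσᵢ².
True-score variance = [0.87 + 0.89] + 1.44 = 1.76 + 1.44 = 3.2.
Reliability = 3.2 / 3.44 = 0.930.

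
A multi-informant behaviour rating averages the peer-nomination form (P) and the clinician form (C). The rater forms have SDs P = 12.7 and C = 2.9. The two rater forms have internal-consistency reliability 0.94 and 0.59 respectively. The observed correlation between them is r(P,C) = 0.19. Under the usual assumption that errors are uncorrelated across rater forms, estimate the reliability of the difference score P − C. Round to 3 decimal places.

0.916

Var(P−C) = 12.7² + 2.9² − 2·12.7·2.9·0.19 = 169.7 − 13.9954 = 155.705.
Because errors are independent across components, Cov(Tᵢ,Tⱼ) = Cov(Xᵢ,Xⱼ); the off-diagonal part of the true-score variance is the same as above.
True-score variance = [12.7²·0.94 + 2.9²·0.59] − 13.9954 = 156.575 − 13.9954 = 142.579.
Reliability = 142.579 / 155.705 = 0.916.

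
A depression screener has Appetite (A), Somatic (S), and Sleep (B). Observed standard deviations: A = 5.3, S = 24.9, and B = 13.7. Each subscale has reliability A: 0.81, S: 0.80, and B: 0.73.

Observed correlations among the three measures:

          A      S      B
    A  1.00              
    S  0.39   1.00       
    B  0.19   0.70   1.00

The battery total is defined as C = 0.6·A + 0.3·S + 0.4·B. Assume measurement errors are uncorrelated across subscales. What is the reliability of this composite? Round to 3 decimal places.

Var(C) = 0.6²·5.3² + 0.3²·24.9² + 0.4²·13.7² + 2·[0.18·5.3·24.9·0.39 + 0.24·5.3·13.7·0.19 + 0.12·24.9·13.7·0.70] = 95.9437 + 82.4605 = 178.404.
Because errors are independent across components, Cov(Tᵢ,Tⱼ) = Cov(Xᵢ,Xⱼ); the off-diagonal part of the true-score variance is the same as above.
True-score variance = [0.6²·5.3²·0.81 + 0.3²·24.9²·0.80 + 0.4²·13.7²·0.73] + 82.4605 = 74.754 + 82.4605 = 157.214.
Reliability = 157.214 / 178.404 = 0.881.

0.881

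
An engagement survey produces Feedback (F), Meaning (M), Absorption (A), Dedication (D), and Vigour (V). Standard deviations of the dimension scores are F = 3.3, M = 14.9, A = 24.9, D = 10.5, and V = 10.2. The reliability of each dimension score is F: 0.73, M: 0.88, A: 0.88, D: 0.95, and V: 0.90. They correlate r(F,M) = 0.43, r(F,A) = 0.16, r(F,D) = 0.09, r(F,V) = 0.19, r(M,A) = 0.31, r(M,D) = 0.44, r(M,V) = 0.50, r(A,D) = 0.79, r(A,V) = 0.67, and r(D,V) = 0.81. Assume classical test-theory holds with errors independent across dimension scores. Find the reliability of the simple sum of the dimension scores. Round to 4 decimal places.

Var(F+M+A+D+V) = 3.3² + 14.9² + 24.9² + 10.5² + 10.2² + 2·[3.3·14.9·0.43 + 3.3·24.9·0.16 + 3.3·10.5·0.09 + 3.3·10.2·0.19 + 14.9·24.9·0.31 + 14.9·10.5·0.44 + 14.9·10.2·0.50 + 24.9·10.5·0.79 + 24.9·10.2·0.67 + 10.5·10.2·0.81] = 1067.2 + 1534.22 = 2601.42.
Under uncorrelated errors the observed covariances equal the true-score covariances, so only the own-variance terms attenuate.
True-score variance = [3.3²·0.73 + 14.9²·0.88 + 24.9²·0.88 + 10.5²·0.95 + 10.2²·0.90] + 1534.22 = 947.301 + 1534.22 = 2481.52.
Reliability = 2481.52 / 2601.42 = 0.9539.

0.9539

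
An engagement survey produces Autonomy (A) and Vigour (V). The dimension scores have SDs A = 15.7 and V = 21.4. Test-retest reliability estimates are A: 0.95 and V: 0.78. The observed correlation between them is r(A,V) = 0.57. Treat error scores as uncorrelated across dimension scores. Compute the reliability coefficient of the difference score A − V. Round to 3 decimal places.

0.648

Var(A−V) = 15.7² + 21.4² − 2·15.7·21.4·0.57 = 704.45 − 383.017 = 321.433.
Because errors are independent across components, Cov(Tᵢ,Tⱼ) = Cov(Xᵢ,Xⱼ); the off-diagonal part of the true-score variance is the same as above.
True-score variance = [15.7²·0.95 + 21.4²·0.78] − 383.017 = 591.374 − 383.017 = 208.357.
Reliability = 208.357 / 321.433 = 0.648.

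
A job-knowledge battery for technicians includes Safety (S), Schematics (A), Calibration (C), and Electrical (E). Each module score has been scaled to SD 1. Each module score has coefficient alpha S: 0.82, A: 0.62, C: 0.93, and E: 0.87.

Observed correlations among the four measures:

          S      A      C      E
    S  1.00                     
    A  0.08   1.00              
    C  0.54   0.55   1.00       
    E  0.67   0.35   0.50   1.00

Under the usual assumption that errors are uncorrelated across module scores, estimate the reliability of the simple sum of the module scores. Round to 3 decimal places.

0.919

Var(S+A+C+E) = 4 + 2·[0.08 + 0.54 + 0.67 + 0.55 + 0.35 + 0.50] = 4 + 5.38 = 9.38.
Under uncorrelated errors the observed covariances equal the true-score covariances, so only the own-variance terms attenuate.
True-score variance = [0.82 + 0.62 + 0.93 + 0.87] + 5.38 = 3.24 + 5.38 = 8.62.
Reliability = 8.62 / 9.38 = 0.919.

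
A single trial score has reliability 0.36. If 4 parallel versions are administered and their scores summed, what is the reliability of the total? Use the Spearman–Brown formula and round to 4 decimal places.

ρ_k = kρ / (1 + (k−1)ρ) = 4·0.36 / (1 + 3·0.36) = 1.440 / 2.080 = 0.6923.

0.6923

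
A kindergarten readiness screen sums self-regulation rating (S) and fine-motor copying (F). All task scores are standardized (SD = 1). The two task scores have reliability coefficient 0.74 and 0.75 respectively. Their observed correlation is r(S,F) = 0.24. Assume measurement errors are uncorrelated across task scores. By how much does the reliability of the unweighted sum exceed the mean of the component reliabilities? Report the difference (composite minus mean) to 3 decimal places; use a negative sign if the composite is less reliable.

Var(sum) = 2 + 0.48 = 2.48; true-score variance = 1.49 + 0.48 = 1.97; composite reliability = 0.7944.
Mean component reliability = 0.7450.
Difference = 0.7944 − 0.7450 = 0.049.

0.049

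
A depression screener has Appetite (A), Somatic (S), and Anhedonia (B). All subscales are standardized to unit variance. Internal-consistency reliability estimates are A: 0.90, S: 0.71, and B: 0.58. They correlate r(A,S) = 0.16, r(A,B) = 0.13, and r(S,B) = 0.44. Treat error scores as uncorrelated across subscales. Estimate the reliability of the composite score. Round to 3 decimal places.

Var(A+S+B) = 3 + 2·[0.16 + 0.13 + 0.44] = 3 + 1.46 = 4.46.
Because errors are independent across components, Cov(Tᵢ,Tⱼ) = Cov(Xᵢ,Xⱼ); the off-diagonal part of the true-score variance is the same as above.
True-score variance = [0.90 + 0.71 + 0.58] + 1.46 = 2.19 + 1.46 = 3.65.
Reliability = 3.65 / 4.46 = 0.818.

0.818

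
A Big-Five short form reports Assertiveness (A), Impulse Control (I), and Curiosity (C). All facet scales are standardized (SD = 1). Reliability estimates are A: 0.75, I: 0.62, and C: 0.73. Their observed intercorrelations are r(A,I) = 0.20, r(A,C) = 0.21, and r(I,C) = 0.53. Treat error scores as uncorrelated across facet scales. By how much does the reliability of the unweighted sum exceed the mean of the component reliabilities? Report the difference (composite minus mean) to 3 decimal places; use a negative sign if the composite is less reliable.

Var(sum) = 3 + 1.88 = 4.88; true-score variance = 2.1 + 1.88 = 3.98; composite reliability = 0.8156.
Mean component reliability = 0.7000.
Difference = 0.8156 − 0.7000 = 0.116.

0.116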